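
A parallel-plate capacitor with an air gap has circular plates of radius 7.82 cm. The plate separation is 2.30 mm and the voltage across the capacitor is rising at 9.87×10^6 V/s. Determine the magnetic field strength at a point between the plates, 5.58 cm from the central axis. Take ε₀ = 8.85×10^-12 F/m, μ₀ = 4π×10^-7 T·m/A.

1.33×10^-9 T

I_d = C dV/dt with C = ε₀πR²/d = 7.392×10^-11 F, so I_d = (7.392×10^-11)(9.87×10^6) = 7.296×10^-4 A.
∮B·dl = μ₀ I_d,enc with I_d,enc = I_d r²/R² = 3.715×10^-4 A; so B = μ₀ I_d,enc/(2πr) = 1.33×10^-9 T.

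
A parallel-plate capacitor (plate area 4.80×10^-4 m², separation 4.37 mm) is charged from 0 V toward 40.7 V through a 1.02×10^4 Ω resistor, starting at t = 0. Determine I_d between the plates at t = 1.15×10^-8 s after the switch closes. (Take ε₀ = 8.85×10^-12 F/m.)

1.25×10^-3 A

With C = ε₀A/d = (8.85×10^-12)(4.80×10^-4)/(4.37×10^-3) = 9.721×10^-13 F, the time constant is τ = RC = 9.915×10^-9 s, so t/τ = 1.160 and e^(−t/τ) = 0.3135.
I_d = I_cond = (V₀/R) e^(−t/τ) = (3.990×10^-3)(0.3135) = 1.25×10^-3 A.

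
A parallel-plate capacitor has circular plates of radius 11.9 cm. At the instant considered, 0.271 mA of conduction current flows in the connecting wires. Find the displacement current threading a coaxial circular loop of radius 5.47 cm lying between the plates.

5.73×10^-5 A

Between the plates the displacement current equals the wire current: I_d = 0.271 mA = 2.71×10^-4 A.
Through an area πr² the displacement current is I_d·(πr²/πR²) = I_d (r/R)² = 5.73×10^-5 A.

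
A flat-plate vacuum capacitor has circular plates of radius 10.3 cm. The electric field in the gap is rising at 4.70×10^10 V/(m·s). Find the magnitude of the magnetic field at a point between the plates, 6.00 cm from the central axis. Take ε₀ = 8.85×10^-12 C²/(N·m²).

I_d = ε₀ dΦ_E/dt = ε₀ πR² (dE/dt) = (8.85×10^-12)(0.03333)(4.70×10^10) = 0.01386 A through the full plate area.
∮B·dl = μ₀ I_d,enc with I_d,enc = I_d r²/R² = 4.703×10^-3 A; so B = μ₀ I_d,enc/(2πr) = 1.57×10^-8 T.

1.57×10^-8 T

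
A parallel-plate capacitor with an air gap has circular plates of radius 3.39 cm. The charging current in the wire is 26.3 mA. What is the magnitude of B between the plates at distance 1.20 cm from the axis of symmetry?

5.49×10^-8 T

By continuity the displacement current in the gap matches the conduction current: I_d = 0.0263 A.
An Ampèrian loop of radius r encloses a fraction (r/R)² of I_d. Then B·2πr = μ₀ I_d (r/R)², giving B = μ₀ I_d r/(2πR²) = 5.49×10^-8 T.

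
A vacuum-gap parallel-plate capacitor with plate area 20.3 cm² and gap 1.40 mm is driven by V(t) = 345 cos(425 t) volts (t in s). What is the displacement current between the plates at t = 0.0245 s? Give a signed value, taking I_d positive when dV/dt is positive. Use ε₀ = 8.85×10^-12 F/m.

dE/dt = (V₀ω/d)·−sin(ωt) with ωt = 10.4125 rad: (345)(425)(0.8348)/(1.40×10^-3) = 8.743×10^7 V/(m·s).
I_d = ε₀ A dE/dt = (8.85×10^-12)(2.03×10^-3)(8.743×10^7) = 1.57×10^-6 A.

1.57×10^-6 A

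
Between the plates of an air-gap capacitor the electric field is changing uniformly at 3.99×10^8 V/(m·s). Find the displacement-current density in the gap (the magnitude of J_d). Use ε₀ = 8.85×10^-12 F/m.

The displacement-current density is ε₀ ∂E/∂t = (8.85×10^-12)(3.99×10^8) = 3.53×10^-3 A/m².

3.53×10^-3 A/m²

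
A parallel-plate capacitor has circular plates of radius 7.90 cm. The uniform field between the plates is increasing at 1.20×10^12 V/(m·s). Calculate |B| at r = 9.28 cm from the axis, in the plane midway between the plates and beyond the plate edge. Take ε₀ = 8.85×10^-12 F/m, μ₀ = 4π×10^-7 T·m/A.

4.49×10^-7 T

I_d = ε₀ dΦ_E/dt = ε₀ πR² (dE/dt) = (8.85×10^-12)(0.01961)(1.20×10^12) = 0.2083 A through the full plate area.
For r ≥ R the full I_d is enclosed: B = μ₀ I_d/(2πr) = (4π×10^-7)(0.2083)/(2π·0.0928) = 4.49×10^-7 T.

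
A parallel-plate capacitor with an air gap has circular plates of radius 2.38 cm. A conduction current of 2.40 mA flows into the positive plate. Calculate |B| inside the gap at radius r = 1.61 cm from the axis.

Between the plates the displacement current equals the wire current: I_d = 2.40 mA = 2.40×10^-3 A.
An Ampèrian loop of radius r encloses a fraction (r/R)² of I_d. Then B·2πr = μ₀ I_d (r/R)², giving B = μ₀ I_d r/(2πR²) = 1.36×10^-8 T.

1.36×10^-8 T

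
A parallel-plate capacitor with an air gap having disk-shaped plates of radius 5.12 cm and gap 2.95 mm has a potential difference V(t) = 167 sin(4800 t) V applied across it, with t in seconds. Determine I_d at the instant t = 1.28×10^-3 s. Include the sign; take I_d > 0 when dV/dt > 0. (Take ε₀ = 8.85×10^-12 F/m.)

C = ε₀A/d = (8.85×10^-12)(8.235×10^-3)/(2.95×10^-3) = 2.470×10^-11 F. dV/dt = V₀ω·cos(ωt); at ωt = 6.144 rad this factor is 0.9903.
I_d = C dV/dt = (2.470×10^-11)(167)(4800)(0.9903) = 1.96×10^-5 A.

1.96×10^-5 A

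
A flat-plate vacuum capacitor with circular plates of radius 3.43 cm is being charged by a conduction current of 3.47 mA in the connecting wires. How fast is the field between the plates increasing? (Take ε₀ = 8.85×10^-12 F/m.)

The displacement current between the plates equals the conduction current, I_d = 3.47 mA.
Since I_d = ε₀ A dE/dt, dE/dt = I_d/(ε₀A) = (3.47×10^-3)/((8.85×10^-12)(3.696×10^-3)) = 1.06×10^11 V/(m·s).

1.06×10^11 V/(m·s)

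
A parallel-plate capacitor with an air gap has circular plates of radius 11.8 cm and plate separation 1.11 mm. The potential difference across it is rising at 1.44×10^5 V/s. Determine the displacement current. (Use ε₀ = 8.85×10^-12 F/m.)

5.02×10^-5 A

The displacement current equals the charging current C dV/dt. With C = ε₀A/d = (8.85×10^-12)(0.04374)/(1.11×10^-3) = 3.487×10^-10 F, I_d = (3.487×10^-10)(1.44×10^5) = 5.02×10^-5 A.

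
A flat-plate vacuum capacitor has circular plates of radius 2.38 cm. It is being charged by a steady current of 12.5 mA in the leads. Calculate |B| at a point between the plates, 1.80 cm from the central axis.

7.94×10^-8 T

Between the plates the displacement current equals the wire current: I_d = 12.5 mA = 0.0125 A.
An Ampèrian loop of radius r encloses a fraction (r/R)² of I_d. Then B·2πr = μ₀ I_d (r/R)², giving B = μ₀ I_d r/(2πR²) = 7.94×10^-8 T.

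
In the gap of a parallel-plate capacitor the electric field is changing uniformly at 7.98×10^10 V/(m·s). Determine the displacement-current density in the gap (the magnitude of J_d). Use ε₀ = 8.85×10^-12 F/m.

J_d = ε₀ dE/dt = (8.85×10^-12)(7.98×10^10) = 0.706 A/m².

0.706 A/m²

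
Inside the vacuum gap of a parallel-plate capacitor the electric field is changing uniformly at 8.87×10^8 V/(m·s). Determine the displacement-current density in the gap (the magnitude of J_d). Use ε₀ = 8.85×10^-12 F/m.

The displacement-current density is ε₀ ∂E/∂t = (8.85×10^-12)(8.87×10^8) = 7.85×10^-3 A/m².

7.85×10^-3 A/m²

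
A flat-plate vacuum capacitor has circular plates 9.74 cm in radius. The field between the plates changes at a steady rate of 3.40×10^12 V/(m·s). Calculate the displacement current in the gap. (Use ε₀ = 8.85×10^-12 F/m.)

0.897 A

I_d = ε₀ A (dE/dt) = (8.85×10^-12)(0.02980 m²)(3.40×10^12) = 0.897 A.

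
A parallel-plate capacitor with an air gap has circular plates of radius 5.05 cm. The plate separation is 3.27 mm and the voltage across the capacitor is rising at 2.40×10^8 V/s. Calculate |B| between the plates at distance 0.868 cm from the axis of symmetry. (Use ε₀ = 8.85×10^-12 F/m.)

3.54×10^-9 T

dE/dt = (dV/dt)/d = 7.339×10^10 V/(m·s); I_d = ε₀(πR²)(dE/dt) = (8.85×10^-12)(8.012×10^-3)(7.339×10^10) = 5.204×10^-3 A.
For r < R the Ampère–Maxwell law gives B(2πr) = μ₀ I_d (r²/R²), so B = μ₀ I_d r/(2πR²) = (4π×10^-7)(5.204×10^-3)(8.68×10^-3)/(2π·0.0505²) = 3.54×10^-9 T.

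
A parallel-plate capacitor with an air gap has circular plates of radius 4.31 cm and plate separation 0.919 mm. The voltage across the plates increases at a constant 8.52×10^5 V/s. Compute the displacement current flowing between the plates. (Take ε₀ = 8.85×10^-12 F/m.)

4.79×10^-5 A

The displacement current equals the charging current C dV/dt. With C = ε₀A/d = (8.85×10^-12)(5.836×10^-3)/(9.19×10^-4) = 5.620×10^-11 F, I_d = (5.620×10^-11)(8.52×10^5) = 4.79×10^-5 A.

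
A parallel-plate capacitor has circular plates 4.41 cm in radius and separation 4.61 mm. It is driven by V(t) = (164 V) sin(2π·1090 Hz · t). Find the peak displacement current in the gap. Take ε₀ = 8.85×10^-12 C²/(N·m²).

(dE/dt)_max = V₀ω/d = 2.437×10^8 V/(m·s); ω = 2πf = 6849 rad/s.
I_d,max = ε₀ A (dE/dt)_max = (8.85×10^-12)(6.110×10^-3)(2.437×10^8) = 1.32×10^-5 A.

1.32×10^-5 A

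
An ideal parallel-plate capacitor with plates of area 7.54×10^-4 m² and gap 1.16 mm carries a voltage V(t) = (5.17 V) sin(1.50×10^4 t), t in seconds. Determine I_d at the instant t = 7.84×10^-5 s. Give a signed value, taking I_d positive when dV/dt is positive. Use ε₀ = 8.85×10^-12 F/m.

1.72×10^-7 A

dV/dt = (5.17)(1.50×10^4)·cos(1.176) = 2.983×10^4 V/s.
I_d = C dV/dt with C = ε₀A/d = (8.85×10^-12)(7.54×10^-4)/(1.16×10^-3) = 5.752×10^-12 F, so I_d = (5.752×10^-12)(2.983×10^4) = 1.72×10^-7 A.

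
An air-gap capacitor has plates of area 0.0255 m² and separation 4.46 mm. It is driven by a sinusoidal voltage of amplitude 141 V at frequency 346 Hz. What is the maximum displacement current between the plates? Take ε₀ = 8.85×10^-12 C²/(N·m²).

The displacement current equals the conduction current C dV/dt, which peaks at C V₀ ω.
With C = ε₀A/d = (8.85×10^-12)(0.0255)/(4.46×10^-3) = 5.060×10^-11 F and ω = 2πf = 2174 rad/s, I_d,max = (5.060×10^-11)(141)(2174) = 1.55×10^-5 A.

1.55×10^-5 A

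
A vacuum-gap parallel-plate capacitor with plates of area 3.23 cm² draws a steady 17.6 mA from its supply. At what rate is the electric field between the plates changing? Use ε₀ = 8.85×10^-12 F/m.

Charge continuity gives I_d = I = 0.0176 A between the plates.
Inverting I_d = ε₀ A dE/dt gives dE/dt = 0.0176 / (8.85×10^-12 · 3.23×10^-4) = 6.16×10^12 V/(m·s).

6.16×10^12 V/(m·s)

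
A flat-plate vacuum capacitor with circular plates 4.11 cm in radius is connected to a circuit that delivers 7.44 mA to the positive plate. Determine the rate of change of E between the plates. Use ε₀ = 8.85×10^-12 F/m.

1.58×10^11 V/(m·s)

The displacement current between the plates equals the conduction current, I_d = 7.44 mA.
Inverting I_d = ε₀ A dE/dt gives dE/dt = 7.44×10^-3 / (8.85×10^-12 · 5.307×10^-3) = 1.58×10^11 V/(m·s).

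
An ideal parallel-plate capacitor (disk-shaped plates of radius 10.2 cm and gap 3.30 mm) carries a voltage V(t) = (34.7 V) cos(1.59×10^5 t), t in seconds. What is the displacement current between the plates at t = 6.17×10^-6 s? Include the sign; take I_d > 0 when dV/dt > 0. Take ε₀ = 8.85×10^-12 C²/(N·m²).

-4.02×10^-4 A

dE/dt = (V₀ω/d)·−sin(ωt) with ωt = 0.98103 rad: (34.7)(1.59×10^5)(-0.8311)/(3.30×10^-3) = -1.390×10^9 V/(m·s).
I_d = ε₀ A dE/dt = (8.85×10^-12)(0.03269)(-1.390×10^9) = -4.02×10^-4 A.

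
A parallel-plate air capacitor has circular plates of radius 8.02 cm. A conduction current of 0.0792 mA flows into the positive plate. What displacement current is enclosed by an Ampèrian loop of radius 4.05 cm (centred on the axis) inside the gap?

By continuity the displacement current in the gap matches the conduction current: I_d = 7.92×10^-5 A.
Through an area πr² the displacement current is I_d·(πr²/πR²) = I_d (r/R)² = 2.02×10^-5 A.

2.02×10^-5 A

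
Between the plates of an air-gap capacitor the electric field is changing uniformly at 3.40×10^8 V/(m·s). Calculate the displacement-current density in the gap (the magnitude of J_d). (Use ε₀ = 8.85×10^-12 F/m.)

The displacement-current density is ε₀ ∂E/∂t = (8.85×10^-12)(3.40×10^8) = 3.01×10^-3 A/m².

3.01×10^-3 A/m²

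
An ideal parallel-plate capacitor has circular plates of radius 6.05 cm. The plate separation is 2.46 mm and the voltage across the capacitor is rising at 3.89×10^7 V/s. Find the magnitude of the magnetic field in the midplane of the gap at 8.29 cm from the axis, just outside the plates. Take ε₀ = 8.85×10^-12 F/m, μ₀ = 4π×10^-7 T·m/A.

3.88×10^-9 T

I_d = C dV/dt with C = ε₀πR²/d = 4.137×10^-11 F, so I_d = (4.137×10^-11)(3.89×10^7) = 1.609×10^-3 A.
For r ≥ R the full I_d is enclosed: B = μ₀ I_d/(2πr) = (4π×10^-7)(1.609×10^-3)/(2π·0.0829) = 3.88×10^-9 T.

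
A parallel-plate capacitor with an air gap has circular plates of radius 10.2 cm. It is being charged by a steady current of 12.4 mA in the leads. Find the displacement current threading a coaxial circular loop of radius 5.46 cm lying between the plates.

No conduction current crosses the gap, so I_d there equals the 0.0124 A in the leads.
The field is uniform, so I_d,enc = I_d (r/R)² = (0.0124)(5.46/10.2)² = 3.55×10^-3 A.

3.55×10^-3 A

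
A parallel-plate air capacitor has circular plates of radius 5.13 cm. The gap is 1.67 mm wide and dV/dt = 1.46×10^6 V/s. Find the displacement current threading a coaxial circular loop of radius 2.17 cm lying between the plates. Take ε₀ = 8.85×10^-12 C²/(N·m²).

1.14×10^-5 A

With E = V/d, dE/dt = 8.743×10^8 V/(m·s) and πR² = 8.268×10^-3 m², giving I_d = ε₀ πR² dE/dt = 6.397×10^-5 A.
Through an area πr² the displacement current is I_d·(πr²/πR²) = I_d (r/R)² = 1.14×10^-5 A.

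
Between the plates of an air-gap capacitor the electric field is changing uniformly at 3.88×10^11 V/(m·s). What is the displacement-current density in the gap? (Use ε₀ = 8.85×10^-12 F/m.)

3.43 A/m²

J_d = ε₀ ∂E/∂t, so J_d = 3.43 A/m².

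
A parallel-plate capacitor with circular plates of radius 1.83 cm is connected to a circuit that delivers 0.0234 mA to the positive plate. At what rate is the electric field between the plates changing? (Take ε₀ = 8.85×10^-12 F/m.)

Charge continuity gives I_d = I = 2.34×10^-5 A between the plates.
Inverting I_d = ε₀ A dE/dt gives dE/dt = 2.34×10^-5 / (8.85×10^-12 · 1.052×10^-3) = 2.51×10^9 V/(m·s).

2.51×10^9 V/(m·s)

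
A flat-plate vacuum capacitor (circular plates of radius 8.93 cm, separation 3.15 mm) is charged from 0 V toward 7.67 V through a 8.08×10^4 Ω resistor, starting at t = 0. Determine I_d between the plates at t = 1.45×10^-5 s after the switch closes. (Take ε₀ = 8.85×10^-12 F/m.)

7.41×10^-6 A

C = ε₀A/d = (8.85×10^-12)(0.02505)/(3.15×10^-3) = 7.038×10^-11 F, so τ = RC = 5.687×10^-6 s.
The conduction current is I(t) = (V₀/R) e^(−t/τ), and the displacement current between the plates equals it.
t/τ = 2.550; I_d = (7.67/8.08×10^4) · e^(−2.550) = (9.493×10^-5)(0.07808) = 7.41×10^-6 A.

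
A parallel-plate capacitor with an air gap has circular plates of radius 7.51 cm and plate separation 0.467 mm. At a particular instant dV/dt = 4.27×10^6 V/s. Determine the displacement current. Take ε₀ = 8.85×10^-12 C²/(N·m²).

1.43×10^-3 A

The displacement current equals the charging current C dV/dt. With C = ε₀A/d = (8.85×10^-12)(0.01772)/(4.67×10^-4) = 3.358×10^-10 F, I_d = (3.358×10^-10)(4.27×10^6) = 1.43×10^-3 A.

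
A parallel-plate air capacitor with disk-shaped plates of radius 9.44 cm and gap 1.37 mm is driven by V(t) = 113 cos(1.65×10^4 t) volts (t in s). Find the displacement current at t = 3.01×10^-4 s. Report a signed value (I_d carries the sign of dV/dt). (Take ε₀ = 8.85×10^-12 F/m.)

3.26×10^-4 A

dE/dt = (V₀ω/d)·−sin(ωt) with ωt = 4.9665 rad: (113)(1.65×10^4)(0.9679)/(1.37×10^-3) = 1.317×10^9 V/(m·s).
I_d = ε₀ A dE/dt = (8.85×10^-12)(0.02800)(1.317×10^9) = 3.26×10^-4 A.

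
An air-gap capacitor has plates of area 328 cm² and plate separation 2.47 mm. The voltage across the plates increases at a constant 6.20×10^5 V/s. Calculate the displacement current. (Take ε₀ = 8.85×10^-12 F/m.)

E = V/d so dE/dt = (dV/dt)/d = 2.510×10^8 V/(m·s), and I_d = ε₀ A dE/dt = (8.85×10^-12)(0.0328)(2.510×10^8) = 7.29×10^-5 A.

7.29×10^-5 A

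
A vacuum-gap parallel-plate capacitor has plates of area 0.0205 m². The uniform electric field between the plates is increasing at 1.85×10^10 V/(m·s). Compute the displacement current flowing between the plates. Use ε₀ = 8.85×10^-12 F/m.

The displacement current is ε₀ times dΦ_E/dt = ε₀ A dE/dt = (8.85×10^-12)(0.0205)(1.85×10^10) = 3.36×10^-3 A.

3.36×10^-3 A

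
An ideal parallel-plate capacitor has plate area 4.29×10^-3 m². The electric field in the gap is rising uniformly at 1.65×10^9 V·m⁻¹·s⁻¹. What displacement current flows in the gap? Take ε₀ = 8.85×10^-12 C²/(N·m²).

The displacement current is ε₀ times dΦ_E/dt = ε₀ A dE/dt = (8.85×10^-12)(4.29×10^-3)(1.65×10^9) = 6.26×10^-5 A.

6.26×10^-5 A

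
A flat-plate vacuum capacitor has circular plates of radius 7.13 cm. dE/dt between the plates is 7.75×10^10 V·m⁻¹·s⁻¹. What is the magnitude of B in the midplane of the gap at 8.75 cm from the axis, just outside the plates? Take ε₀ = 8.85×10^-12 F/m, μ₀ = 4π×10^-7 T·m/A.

Through the whole plate area (πR² = 0.01597 m²), I_d = ε₀ πR² dE/dt = 0.01095 A.
For r ≥ R the full I_d is enclosed: B = μ₀ I_d/(2πr) = (4π×10^-7)(0.01095)/(2π·0.0875) = 2.50×10^-8 T.

2.50×10^-8 T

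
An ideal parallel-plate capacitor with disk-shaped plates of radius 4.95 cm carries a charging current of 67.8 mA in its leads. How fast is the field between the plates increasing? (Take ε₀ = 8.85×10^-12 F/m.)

By continuity, I_d in the gap equals the 67.8 mA flowing in the wire.
Since I_d = ε₀ A dE/dt, dE/dt = I_d/(ε₀A) = (0.0678)/((8.85×10^-12)(7.698×10^-3)) = 9.95×10^11 V/(m·s).

9.95×10^11 V/(m·s)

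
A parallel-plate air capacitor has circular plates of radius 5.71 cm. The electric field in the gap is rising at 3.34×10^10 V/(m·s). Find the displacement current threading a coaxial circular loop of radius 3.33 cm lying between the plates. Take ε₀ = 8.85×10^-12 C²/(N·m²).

1.03×10^-3 A

I_d = ε₀ dΦ_E/dt = ε₀ πR² (dE/dt) = (8.85×10^-12)(0.01024)(3.34×10^10) = 3.027×10^-3 A through the full plate area.
The field is uniform, so I_d,enc = I_d (r/R)² = (3.027×10^-3)(3.33/5.71)² = 1.03×10^-3 A.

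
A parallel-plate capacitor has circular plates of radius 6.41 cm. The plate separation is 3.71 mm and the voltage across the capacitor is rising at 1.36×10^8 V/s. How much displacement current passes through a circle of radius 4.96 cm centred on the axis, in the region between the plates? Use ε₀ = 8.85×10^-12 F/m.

I_d = C dV/dt with C = ε₀πR²/d = 3.080×10^-11 F, so I_d = (3.080×10^-11)(1.36×10^8) = 4.189×10^-3 A.
Through an area πr² the displacement current is I_d·(πr²/πR²) = I_d (r/R)² = 2.51×10^-3 A.

2.51×10^-3 A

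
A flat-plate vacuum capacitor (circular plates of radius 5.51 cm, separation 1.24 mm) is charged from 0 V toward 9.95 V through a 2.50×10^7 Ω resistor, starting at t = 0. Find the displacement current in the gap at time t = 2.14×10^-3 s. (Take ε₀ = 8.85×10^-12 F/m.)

1.13×10^-7 A

C = ε₀A/d = (8.85×10^-12)(9.538×10^-3)/(1.24×10^-3) = 6.807×10^-11 F and τ = RC = 1.702×10^-3 s. I_d in the gap equals the RC charging current.
I_d(t) = (V₀/R) e^(−t/τ) = 3.980×10^-7 · e^(−1.257) = 1.13×10^-7 A.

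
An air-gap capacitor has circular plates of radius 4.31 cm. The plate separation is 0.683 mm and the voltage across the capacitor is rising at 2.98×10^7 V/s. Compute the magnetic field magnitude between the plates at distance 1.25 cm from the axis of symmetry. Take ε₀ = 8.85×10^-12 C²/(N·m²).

With E = V/d, dE/dt = 4.363×10^10 V/(m·s) and πR² = 5.836×10^-3 m², giving I_d = ε₀ πR² dE/dt = 2.253×10^-3 A.
For r < R the Ampère–Maxwell law gives B(2πr) = μ₀ I_d (r²/R²), so B = μ₀ I_d r/(2πR²) = (4π×10^-7)(2.253×10^-3)(0.0125)/(2π·0.0431²) = 3.03×10^-9 T.

3.03×10^-9 T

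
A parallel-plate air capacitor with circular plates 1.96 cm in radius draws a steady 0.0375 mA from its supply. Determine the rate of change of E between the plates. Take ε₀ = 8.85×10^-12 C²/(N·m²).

3.51×10^9 V/(m·s)

By continuity, I_d in the gap equals the 0.0375 mA flowing in the wire.
Then dE/dt = I_d/(ε₀A) = 3.51×10^9 V/(m·s).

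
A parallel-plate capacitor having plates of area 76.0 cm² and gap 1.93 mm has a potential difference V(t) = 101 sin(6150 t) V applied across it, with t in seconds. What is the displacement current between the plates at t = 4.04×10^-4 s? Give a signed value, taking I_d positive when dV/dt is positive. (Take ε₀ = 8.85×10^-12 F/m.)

-1.71×10^-5 A

C = ε₀A/d = (8.85×10^-12)(7.60×10^-3)/(1.93×10^-3) = 3.485×10^-11 F. dV/dt = V₀ω·cos(ωt); at ωt = 2.4846 rad this factor is -0.7918.
I_d = C dV/dt = (3.485×10^-11)(101)(6150)(-0.7918) = -1.71×10^-5 A.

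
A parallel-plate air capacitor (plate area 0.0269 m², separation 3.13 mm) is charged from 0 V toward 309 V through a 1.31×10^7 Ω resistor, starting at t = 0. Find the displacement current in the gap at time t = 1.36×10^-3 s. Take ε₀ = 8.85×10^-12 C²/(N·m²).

6.02×10^-6 A

C = ε₀A/d = (8.85×10^-12)(0.0269)/(3.13×10^-3) = 7.606×10^-11 F and τ = RC = 9.964×10^-4 s. I_d in the gap equals the RC charging current.
I_d(t) = (V₀/R) e^(−t/τ) = 2.359×10^-5 · e^(−1.365) = 6.02×10^-6 A.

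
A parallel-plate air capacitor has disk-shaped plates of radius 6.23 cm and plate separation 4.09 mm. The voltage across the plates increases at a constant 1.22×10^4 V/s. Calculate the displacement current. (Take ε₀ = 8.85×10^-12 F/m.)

E = V/d so dE/dt = (dV/dt)/d = 2.983×10^6 V/(m·s), and I_d = ε₀ A dE/dt = (8.85×10^-12)(0.01219)(2.983×10^6) = 3.22×10^-7 A.

3.22×10^-7 A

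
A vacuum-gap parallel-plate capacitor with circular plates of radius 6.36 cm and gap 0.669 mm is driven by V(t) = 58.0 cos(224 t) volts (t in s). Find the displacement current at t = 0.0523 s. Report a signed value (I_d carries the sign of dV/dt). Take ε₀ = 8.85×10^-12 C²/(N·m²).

1.64×10^-6 A

dV/dt = (58.0)(224)·−sin(11.7152) = 9771 V/s.
I_d = C dV/dt with C = ε₀A/d = (8.85×10^-12)(0.01271)/(6.69×10^-4) = 1.681×10^-10 F, so I_d = (1.681×10^-10)(9771) = 1.64×10^-6 A.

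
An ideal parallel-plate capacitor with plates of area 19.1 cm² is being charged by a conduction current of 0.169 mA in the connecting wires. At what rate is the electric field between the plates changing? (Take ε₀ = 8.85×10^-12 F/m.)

By continuity, I_d in the gap equals the 0.169 mA flowing in the wire.
Then dE/dt = I_d/(ε₀A) = 1.00×10^10 V/(m·s).

1.00×10^10 V/(m·s)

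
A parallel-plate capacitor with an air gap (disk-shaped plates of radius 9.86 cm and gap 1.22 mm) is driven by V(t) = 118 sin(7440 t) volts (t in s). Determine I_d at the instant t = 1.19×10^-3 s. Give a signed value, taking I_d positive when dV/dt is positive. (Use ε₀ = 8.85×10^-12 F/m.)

-1.64×10^-4 A

C = ε₀A/d = (8.85×10^-12)(0.03054)/(1.22×10^-3) = 2.215×10^-10 F. dV/dt = V₀ω·cos(ωt); at ωt = 8.8536 rad this factor is -0.8413.
I_d = C dV/dt = (2.215×10^-10)(118)(7440)(-0.8413) = -1.64×10^-4 A.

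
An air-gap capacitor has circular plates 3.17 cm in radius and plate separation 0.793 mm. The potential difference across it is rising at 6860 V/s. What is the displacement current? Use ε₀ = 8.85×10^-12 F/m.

2.42×10^-7 A

C = ε₀A/d = (8.85×10^-12)(3.157×10^-3)/(7.93×10^-4) = 3.523×10^-11 F.
I_d = C dV/dt = (3.523×10^-11)(6860) = 2.42×10^-7 A.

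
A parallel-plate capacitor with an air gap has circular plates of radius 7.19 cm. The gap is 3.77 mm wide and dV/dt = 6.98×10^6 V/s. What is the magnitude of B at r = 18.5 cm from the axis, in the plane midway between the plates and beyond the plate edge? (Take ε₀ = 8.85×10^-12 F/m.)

2.88×10^-10 T

dE/dt = (dV/dt)/d = 1.851×10^9 V/(m·s); I_d = ε₀(πR²)(dE/dt) = (8.85×10^-12)(0.01624)(1.851×10^9) = 2.660×10^-4 A.
With r > R the enclosed displacement current is the full I_d; B = μ₀ I_d / (2πr) = 2.88×10^-10 T.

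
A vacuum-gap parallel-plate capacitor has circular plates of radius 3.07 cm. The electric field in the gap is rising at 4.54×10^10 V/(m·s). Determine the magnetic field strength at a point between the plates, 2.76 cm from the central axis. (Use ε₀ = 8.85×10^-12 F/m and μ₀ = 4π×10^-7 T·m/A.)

I_d = ε₀ dΦ_E/dt = ε₀ πR² (dE/dt) = (8.85×10^-12)(2.961×10^-3)(4.54×10^10) = 1.190×10^-3 A through the full plate area.
For r < R the Ampère–Maxwell law gives B(2πr) = μ₀ I_d (r²/R²), so B = μ₀ I_d r/(2πR²) = (4π×10^-7)(1.190×10^-3)(0.0276)/(2π·0.0307²) = 6.97×10^-9 T.

6.97×10^-9 T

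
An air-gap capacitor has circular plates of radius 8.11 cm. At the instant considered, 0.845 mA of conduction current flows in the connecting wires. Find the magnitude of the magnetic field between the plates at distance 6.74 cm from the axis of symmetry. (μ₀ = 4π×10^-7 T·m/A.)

By continuity the displacement current in the gap matches the conduction current: I_d = 8.45×10^-4 A.
An Ampèrian loop of radius r encloses a fraction (r/R)² of I_d. Then B·2πr = μ₀ I_d (r/R)², giving B = μ₀ I_d r/(2πR²) = 1.73×10^-9 T.

1.73×10^-9 T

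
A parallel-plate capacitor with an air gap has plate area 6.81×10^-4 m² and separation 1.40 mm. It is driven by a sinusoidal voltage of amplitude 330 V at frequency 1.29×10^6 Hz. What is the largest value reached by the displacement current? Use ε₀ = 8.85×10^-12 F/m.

(dE/dt)_max = V₀ω/d = 1.910×10^12 V/(m·s); ω = 2πf = 8.105×10^6 rad/s.
I_d,max = ε₀ A (dE/dt)_max = (8.85×10^-12)(6.81×10^-4)(1.910×10^12) = 0.0115 A.

0.0115 A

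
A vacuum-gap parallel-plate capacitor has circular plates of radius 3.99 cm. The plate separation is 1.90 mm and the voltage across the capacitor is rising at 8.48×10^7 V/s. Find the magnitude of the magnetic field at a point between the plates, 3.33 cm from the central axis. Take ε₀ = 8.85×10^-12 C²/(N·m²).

8.26×10^-9 T

dE/dt = (dV/dt)/d = 4.463×10^10 V/(m·s); I_d = ε₀(πR²)(dE/dt) = (8.85×10^-12)(5.001×10^-3)(4.463×10^10) = 1.975×10^-3 A.
An Ampèrian loop of radius r encloses a fraction (r/R)² of I_d. Then B·2πr = μ₀ I_d (r/R)², giving B = μ₀ I_d r/(2πR²) = 8.26×10^-9 T.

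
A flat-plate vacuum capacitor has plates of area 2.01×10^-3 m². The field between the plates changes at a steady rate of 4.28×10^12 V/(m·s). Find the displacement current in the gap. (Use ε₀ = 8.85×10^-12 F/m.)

I_d = ε₀ A (dE/dt) = (8.85×10^-12)(2.01×10^-3 m²)(4.28×10^12) = 0.0761 A.

0.0761 A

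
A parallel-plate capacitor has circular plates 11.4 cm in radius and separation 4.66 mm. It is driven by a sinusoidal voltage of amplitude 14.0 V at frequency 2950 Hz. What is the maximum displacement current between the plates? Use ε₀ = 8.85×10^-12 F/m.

2.01×10^-5 A

The displacement current equals the conduction current C dV/dt, which peaks at C V₀ ω.
With C = ε₀A/d = (8.85×10^-12)(0.04083)/(4.66×10^-3) = 7.754×10^-11 F and ω = 2πf = 1.854×10^4 rad/s, I_d,max = (7.754×10^-11)(14.0)(1.854×10^4) = 2.01×10^-5 A.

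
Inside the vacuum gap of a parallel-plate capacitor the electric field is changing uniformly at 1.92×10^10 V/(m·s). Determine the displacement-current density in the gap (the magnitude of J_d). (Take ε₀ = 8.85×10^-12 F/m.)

J_d = ε₀ ∂E/∂t, so J_d = 0.170 A/m².

0.170 A/m²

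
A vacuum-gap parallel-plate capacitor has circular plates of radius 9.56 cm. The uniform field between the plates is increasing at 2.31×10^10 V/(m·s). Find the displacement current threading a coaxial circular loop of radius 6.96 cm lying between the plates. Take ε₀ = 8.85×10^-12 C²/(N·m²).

Through the whole plate area (πR² = 0.02871 m²), I_d = ε₀ πR² dE/dt = 5.869×10^-3 A.
The field is uniform, so I_d,enc = I_d (r/R)² = (5.869×10^-3)(6.96/9.56)² = 3.11×10^-3 A.

3.11×10^-3 A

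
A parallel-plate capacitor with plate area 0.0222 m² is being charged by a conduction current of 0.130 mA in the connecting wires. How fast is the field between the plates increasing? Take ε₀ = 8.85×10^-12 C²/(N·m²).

6.62×10^8 V/(m·s)

By continuity, I_d in the gap equals the 0.130 mA flowing in the wire.
Then dE/dt = I_d/(ε₀A) = 6.62×10^8 V/(m·s).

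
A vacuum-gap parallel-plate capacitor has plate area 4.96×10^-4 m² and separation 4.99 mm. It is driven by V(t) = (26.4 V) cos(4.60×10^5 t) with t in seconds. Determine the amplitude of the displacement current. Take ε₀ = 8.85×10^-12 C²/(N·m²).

C = ε₀A/d = (8.85×10^-12)(4.96×10^-4)/(4.99×10^-3) = 8.797×10^-13 F; ω = 4.60×10^5 rad/s.
I_d = C dV/dt, so |I_d|_max = C V₀ ω = (8.797×10^-13)(26.4)(4.60×10^5) = 1.07×10^-5 A.

1.07×10^-5 A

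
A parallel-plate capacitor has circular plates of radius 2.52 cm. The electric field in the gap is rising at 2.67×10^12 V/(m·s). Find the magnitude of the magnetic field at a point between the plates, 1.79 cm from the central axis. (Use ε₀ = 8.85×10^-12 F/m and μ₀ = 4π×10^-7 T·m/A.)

Total displacement current: I_d = ε₀(πR²)(dE/dt) = (8.85×10^-12)(1.995×10^-3)(2.67×10^12) = 0.04714 A.
An Ampèrian loop of radius r encloses a fraction (r/R)² of I_d. Then B·2πr = μ₀ I_d (r/R)², giving B = μ₀ I_d r/(2πR²) = 2.66×10^-7 T.

2.66×10^-7 T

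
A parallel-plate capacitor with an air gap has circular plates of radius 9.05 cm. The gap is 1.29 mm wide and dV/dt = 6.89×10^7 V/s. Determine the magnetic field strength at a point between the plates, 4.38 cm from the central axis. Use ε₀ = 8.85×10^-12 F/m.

1.30×10^-8 T

I_d = C dV/dt with C = ε₀πR²/d = 1.765×10^-10 F, so I_d = (1.765×10^-10)(6.89×10^7) = 0.01216 A.
For r < R the Ampère–Maxwell law gives B(2πr) = μ₀ I_d (r²/R²), so B = μ₀ I_d r/(2πR²) = (4π×10^-7)(0.01216)(0.0438)/(2π·0.0905²) = 1.30×10^-8 T.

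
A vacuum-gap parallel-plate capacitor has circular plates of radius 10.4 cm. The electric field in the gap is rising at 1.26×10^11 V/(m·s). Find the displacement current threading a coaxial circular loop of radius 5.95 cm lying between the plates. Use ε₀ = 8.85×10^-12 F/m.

Through the whole plate area (πR² = 0.03398 m²), I_d = ε₀ πR² dE/dt = 0.03789 A.
Since J_d is uniform, the enclosed fraction is (r/R)² = 0.3273, giving I_d,enc = 0.0124 A.

0.0124 A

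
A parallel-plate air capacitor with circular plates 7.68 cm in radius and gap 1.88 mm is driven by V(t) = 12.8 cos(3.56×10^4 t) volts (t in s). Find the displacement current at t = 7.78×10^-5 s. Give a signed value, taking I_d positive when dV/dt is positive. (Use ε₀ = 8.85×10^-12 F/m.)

C = ε₀A/d = (8.85×10^-12)(0.01853)/(1.88×10^-3) = 8.723×10^-11 F. dV/dt = V₀ω·−sin(ωt); at ωt = 2.76968 rad this factor is -0.3634.
I_d = C dV/dt = (8.723×10^-11)(12.8)(3.56×10^4)(-0.3634) = -1.44×10^-5 A.

-1.44×10^-5 A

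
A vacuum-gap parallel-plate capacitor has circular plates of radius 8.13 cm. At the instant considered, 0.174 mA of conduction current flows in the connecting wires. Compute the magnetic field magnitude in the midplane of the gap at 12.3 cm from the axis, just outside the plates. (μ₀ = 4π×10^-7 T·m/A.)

2.83×10^-10 T

Between the plates the displacement current equals the wire current: I_d = 0.174 mA = 1.74×10^-4 A.
With r > R the enclosed displacement current is the full I_d; B = μ₀ I_d / (2πr) = 2.83×10^-10 T.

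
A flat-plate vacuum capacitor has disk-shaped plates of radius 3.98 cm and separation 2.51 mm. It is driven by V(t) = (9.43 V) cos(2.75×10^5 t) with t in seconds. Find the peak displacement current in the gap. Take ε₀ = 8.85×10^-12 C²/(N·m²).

4.55×10^-5 A

C = ε₀A/d = (8.85×10^-12)(4.976×10^-3)/(2.51×10^-3) = 1.754×10^-11 F; ω = 2.75×10^5 rad/s.
I_d = C dV/dt, so |I_d|_max = C V₀ ω = (1.754×10^-11)(9.43)(2.75×10^5) = 4.55×10^-5 A.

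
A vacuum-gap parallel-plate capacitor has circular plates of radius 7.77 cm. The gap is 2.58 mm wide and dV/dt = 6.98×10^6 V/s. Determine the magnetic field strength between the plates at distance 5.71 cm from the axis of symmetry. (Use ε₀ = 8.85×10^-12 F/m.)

8.59×10^-10 T

dE/dt = (dV/dt)/d = 2.705×10^9 V/(m·s); I_d = ε₀(πR²)(dE/dt) = (8.85×10^-12)(0.01897)(2.705×10^9) = 4.541×10^-4 A.
∮B·dl = μ₀ I_d,enc with I_d,enc = I_d r²/R² = 2.452×10^-4 A; so B = μ₀ I_d,enc/(2πr) = 8.59×10^-10 T.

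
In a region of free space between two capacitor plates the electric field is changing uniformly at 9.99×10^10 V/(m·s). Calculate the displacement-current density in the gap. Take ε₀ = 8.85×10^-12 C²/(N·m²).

The displacement-current density is ε₀ ∂E/∂t = (8.85×10^-12)(9.99×10^10) = 0.884 A/m².

0.884 A/m²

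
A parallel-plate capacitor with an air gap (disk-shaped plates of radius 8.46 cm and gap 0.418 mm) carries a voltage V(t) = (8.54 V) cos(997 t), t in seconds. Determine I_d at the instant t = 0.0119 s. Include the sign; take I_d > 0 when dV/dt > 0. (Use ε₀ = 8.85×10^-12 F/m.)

dV/dt = (8.54)(997)·−sin(11.8643) = 5499 V/s.
I_d = C dV/dt with C = ε₀A/d = (8.85×10^-12)(0.02248)/(4.18×10^-4) = 4.760×10^-10 F, so I_d = (4.760×10^-10)(5499) = 2.62×10^-6 A.

2.62×10^-6 A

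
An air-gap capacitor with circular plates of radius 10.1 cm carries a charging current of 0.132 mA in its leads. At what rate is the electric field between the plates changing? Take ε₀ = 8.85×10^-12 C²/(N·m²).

By continuity, I_d in the gap equals the 0.132 mA flowing in the wire.
Inverting I_d = ε₀ A dE/dt gives dE/dt = 1.32×10^-4 / (8.85×10^-12 · 0.03205) = 4.65×10^8 V/(m·s).

4.65×10^8 V/(m·s)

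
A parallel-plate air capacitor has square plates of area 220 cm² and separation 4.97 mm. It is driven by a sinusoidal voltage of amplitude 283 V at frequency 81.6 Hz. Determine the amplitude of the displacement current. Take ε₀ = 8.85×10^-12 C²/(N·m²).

5.68×10^-6 A

The displacement current equals the conduction current C dV/dt, which peaks at C V₀ ω.
With C = ε₀A/d = (8.85×10^-12)(0.0220)/(4.97×10^-3) = 3.918×10^-11 F and ω = 2πf = 512.7 rad/s, I_d,max = (3.918×10^-11)(283)(512.7) = 5.68×10^-6 A.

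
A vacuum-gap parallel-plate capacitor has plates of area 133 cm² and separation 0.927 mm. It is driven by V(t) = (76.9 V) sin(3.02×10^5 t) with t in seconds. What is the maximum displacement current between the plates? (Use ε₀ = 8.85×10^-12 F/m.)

2.95×10^-3 A

The displacement current equals the conduction current C dV/dt, which peaks at C V₀ ω.
With C = ε₀A/d = (8.85×10^-12)(0.0133)/(9.27×10^-4) = 1.270×10^-10 F and ω = 3.02×10^5 rad/s, I_d,max = (1.270×10^-10)(76.9)(3.02×10^5) = 2.95×10^-3 A.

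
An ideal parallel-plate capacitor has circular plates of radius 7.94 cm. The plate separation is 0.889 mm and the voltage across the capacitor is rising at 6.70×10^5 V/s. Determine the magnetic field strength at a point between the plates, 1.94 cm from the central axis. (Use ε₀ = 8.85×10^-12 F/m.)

8.13×10^-11 T

With E = V/d, dE/dt = 7.537×10^8 V/(m·s) and πR² = 0.01981 m², giving I_d = ε₀ πR² dE/dt = 1.321×10^-4 A.
For r < R the Ampère–Maxwell law gives B(2πr) = μ₀ I_d (r²/R²), so B = μ₀ I_d r/(2πR²) = (4π×10^-7)(1.321×10^-4)(0.0194)/(2π·0.0794²) = 8.13×10^-11 T.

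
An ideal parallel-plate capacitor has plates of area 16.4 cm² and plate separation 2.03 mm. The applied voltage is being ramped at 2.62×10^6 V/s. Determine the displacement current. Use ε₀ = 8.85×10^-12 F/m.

1.87×10^-5 A

C = ε₀A/d = (8.85×10^-12)(1.64×10^-3)/(2.03×10^-3) = 7.150×10^-12 F.
I_d = C dV/dt = (7.150×10^-12)(2.62×10^6) = 1.87×10^-5 A.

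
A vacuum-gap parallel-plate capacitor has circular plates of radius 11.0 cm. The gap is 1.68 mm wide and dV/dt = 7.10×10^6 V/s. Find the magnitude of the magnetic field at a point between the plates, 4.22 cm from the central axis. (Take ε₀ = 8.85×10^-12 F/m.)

9.92×10^-10 T

dE/dt = (dV/dt)/d = 4.226×10^9 V/(m·s); I_d = ε₀(πR²)(dE/dt) = (8.85×10^-12)(0.03801)(4.226×10^9) = 1.422×10^-3 A.
For r < R the Ampère–Maxwell law gives B(2πr) = μ₀ I_d (r²/R²), so B = μ₀ I_d r/(2πR²) = (4π×10^-7)(1.422×10^-3)(0.0422)/(2π·0.110²) = 9.92×10^-10 T.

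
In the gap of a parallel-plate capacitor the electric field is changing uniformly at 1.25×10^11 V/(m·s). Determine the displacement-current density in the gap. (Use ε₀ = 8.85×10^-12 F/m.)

J_d = ε₀ dE/dt = (8.85×10^-12)(1.25×10^11) = 1.11 A/m².

1.11 A/m²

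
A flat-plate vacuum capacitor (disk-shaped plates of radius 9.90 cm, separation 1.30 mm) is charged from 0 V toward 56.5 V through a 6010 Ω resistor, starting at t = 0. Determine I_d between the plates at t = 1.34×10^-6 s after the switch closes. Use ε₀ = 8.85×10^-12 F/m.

With C = ε₀A/d = (8.85×10^-12)(0.03079)/(1.30×10^-3) = 2.096×10^-10 F, the time constant is τ = RC = 1.260×10^-6 s, so t/τ = 1.063 and e^(−t/τ) = 0.3454.
I_d = I_cond = (V₀/R) e^(−t/τ) = (9.401×10^-3)(0.3454) = 3.25×10^-3 A.

3.25×10^-3 A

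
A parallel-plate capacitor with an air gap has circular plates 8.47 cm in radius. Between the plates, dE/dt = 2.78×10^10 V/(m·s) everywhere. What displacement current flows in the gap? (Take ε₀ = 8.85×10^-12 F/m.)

The displacement current is ε₀ times dΦ_E/dt = ε₀ A dE/dt = (8.85×10^-12)(0.02254)(2.78×10^10) = 5.55×10^-3 A.

5.55×10^-3 A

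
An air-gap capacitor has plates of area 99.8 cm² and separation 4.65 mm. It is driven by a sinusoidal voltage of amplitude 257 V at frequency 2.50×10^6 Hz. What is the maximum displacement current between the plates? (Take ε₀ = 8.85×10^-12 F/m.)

0.0767 A

The displacement current equals the conduction current C dV/dt, which peaks at C V₀ ω.
With C = ε₀A/d = (8.85×10^-12)(9.98×10^-3)/(4.65×10^-3) = 1.899×10^-11 F and ω = 2πf = 1.571×10^7 rad/s, I_d,max = (1.899×10^-11)(257)(1.571×10^7) = 0.0767 A.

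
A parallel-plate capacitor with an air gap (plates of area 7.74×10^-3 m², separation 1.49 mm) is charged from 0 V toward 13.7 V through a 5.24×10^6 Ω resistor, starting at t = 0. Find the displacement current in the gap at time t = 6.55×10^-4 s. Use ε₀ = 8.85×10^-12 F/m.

C = ε₀A/d = (8.85×10^-12)(7.74×10^-3)/(1.49×10^-3) = 4.597×10^-11 F, so τ = RC = 2.409×10^-4 s.
The conduction current is I(t) = (V₀/R) e^(−t/τ), and the displacement current between the plates equals it.
t/τ = 2.719; I_d = (13.7/5.24×10^6) · e^(−2.719) = (2.615×10^-6)(0.06594) = 1.72×10^-7 A.

1.72×10^-7 A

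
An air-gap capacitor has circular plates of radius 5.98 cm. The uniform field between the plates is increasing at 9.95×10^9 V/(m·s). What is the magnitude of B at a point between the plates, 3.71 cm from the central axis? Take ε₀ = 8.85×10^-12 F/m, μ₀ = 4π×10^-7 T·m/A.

Total displacement current: I_d = ε₀(πR²)(dE/dt) = (8.85×10^-12)(0.01123)(9.95×10^9) = 9.889×10^-4 A.
∮B·dl = μ₀ I_d,enc with I_d,enc = I_d r²/R² = 3.806×10^-4 A; so B = μ₀ I_d,enc/(2πr) = 2.05×10^-9 T.

2.05×10^-9 T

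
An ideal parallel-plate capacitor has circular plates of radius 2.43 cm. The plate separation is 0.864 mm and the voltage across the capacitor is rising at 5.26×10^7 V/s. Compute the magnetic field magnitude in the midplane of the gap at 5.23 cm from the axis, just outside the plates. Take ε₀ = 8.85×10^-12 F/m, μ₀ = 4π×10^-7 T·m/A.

dE/dt = (dV/dt)/d = 6.088×10^10 V/(m·s); I_d = ε₀(πR²)(dE/dt) = (8.85×10^-12)(1.855×10^-3)(6.088×10^10) = 9.995×10^-4 A.
For r ≥ R the full I_d is enclosed: B = μ₀ I_d/(2πr) = (4π×10^-7)(9.995×10^-4)/(2π·0.0523) = 3.82×10^-9 T.

3.82×10^-9 T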